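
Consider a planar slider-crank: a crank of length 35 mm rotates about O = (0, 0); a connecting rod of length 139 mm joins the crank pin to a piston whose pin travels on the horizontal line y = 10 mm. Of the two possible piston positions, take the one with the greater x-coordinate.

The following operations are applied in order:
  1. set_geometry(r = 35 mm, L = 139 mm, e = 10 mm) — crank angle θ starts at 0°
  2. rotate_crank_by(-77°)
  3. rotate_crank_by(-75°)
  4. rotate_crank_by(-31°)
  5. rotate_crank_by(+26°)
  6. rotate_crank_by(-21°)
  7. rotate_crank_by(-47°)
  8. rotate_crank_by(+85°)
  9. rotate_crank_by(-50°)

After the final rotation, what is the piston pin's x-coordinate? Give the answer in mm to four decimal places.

104.4764

set_geometry: r = 35 mm, L = 139 mm, e = 10 mm; θ ← 0°
rotate_crank_by(-77°): θ ← 0° -77° = -77°
rotate_crank_by(-75°): θ ← -77° -75° = -152°
rotate_crank_by(-31°): θ ← -152° -31° = -183°
rotate_crank_by(+26°): θ ← -183° +26° = -157°
rotate_crank_by(-21°): θ ← -157° -21° = -178°
rotate_crank_by(-47°): θ ← -178° -47° = -225°
rotate_crank_by(+85°): θ ← -225° +85° = -140°
rotate_crank_by(-50°): θ ← -140° -50° = -190°
crank pin P = (r cos θ, r sin θ) = (-34.468271, 6.077686)
h = r sin θ − e = 6.077686 − 10 = -3.922314
x = r cos θ + √(L² − h²) = -34.468271 + √(19321.0 − 15.3845) = -34.468271 + 138.944649 = 104.476378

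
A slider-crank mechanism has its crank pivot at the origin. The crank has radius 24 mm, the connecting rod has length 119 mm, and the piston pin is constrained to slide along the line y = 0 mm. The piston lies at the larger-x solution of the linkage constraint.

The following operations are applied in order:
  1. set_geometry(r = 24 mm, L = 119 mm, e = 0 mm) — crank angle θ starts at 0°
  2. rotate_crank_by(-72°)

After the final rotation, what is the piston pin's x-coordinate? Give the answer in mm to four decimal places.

set_geometry: r = 24 mm, L = 119 mm, e = 0 mm; θ ← 0°
rotate_crank_by(-72°): θ ← 0° -72° = -72°
crank pin P = (r cos θ, r sin θ) = (7.416408, -22.825356)
h = r sin θ − e = -22.825356 − 0 = -22.825356
x = r cos θ + √(L² − h²) = 7.416408 + √(14161.0 − 520.9969) = 7.416408 + 116.790424 = 124.206832

124.2068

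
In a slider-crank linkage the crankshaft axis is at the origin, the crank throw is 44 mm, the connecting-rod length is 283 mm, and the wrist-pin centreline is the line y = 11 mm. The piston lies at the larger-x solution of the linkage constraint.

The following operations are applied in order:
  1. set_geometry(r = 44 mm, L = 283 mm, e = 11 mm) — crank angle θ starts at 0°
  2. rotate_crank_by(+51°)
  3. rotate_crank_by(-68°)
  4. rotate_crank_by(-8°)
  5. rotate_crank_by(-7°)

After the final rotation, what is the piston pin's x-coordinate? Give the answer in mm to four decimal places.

318.2258

set_geometry: r = 44 mm, L = 283 mm, e = 11 mm; θ ← 0°
rotate_crank_by(+51°): θ ← 0° +51° = 51°
rotate_crank_by(-68°): θ ← 51° -68° = -17°
rotate_crank_by(-8°): θ ← -17° -8° = -25°
rotate_crank_by(-7°): θ ← -25° -7° = -32°
crank pin P = (r cos θ, r sin θ) = (37.314116, -23.316448)
h = r sin θ − e = -23.316448 − 11 = -34.316448
x = r cos θ + √(L² − h²) = 37.314116 + √(80089.0 − 1177.6186) = 37.314116 + 280.911697 = 318.225813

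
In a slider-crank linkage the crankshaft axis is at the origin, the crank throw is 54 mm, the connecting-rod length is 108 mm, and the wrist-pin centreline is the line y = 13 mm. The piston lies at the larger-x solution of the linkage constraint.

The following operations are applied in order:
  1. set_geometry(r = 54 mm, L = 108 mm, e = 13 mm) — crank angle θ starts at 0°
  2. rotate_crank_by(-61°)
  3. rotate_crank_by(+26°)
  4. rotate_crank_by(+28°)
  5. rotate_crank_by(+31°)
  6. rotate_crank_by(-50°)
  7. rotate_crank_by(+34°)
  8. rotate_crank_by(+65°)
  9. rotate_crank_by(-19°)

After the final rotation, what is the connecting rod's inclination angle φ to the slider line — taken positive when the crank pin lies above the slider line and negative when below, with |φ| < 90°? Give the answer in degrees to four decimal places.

16.5073

set_geometry: r = 54 mm, L = 108 mm, e = 13 mm; θ ← 0°
rotate_crank_by(-61°): θ ← 0° -61° = -61°
rotate_crank_by(+26°): θ ← -61° +26° = -35°
rotate_crank_by(+28°): θ ← -35° +28° = -7°
rotate_crank_by(+31°): θ ← -7° +31° = 24°
rotate_crank_by(-50°): θ ← 24° -50° = -26°
rotate_crank_by(+34°): θ ← -26° +34° = 8°
rotate_crank_by(+65°): θ ← 8° +65° = 73°
rotate_crank_by(-19°): θ ← 73° -19° = 54°
crank pin P = (r cos θ, r sin θ) = (31.740404, 43.686918)
h = r sin θ − e = 43.686918 − 13 = 30.686918
sin φ = h / L = 30.686918 / 108 = 0.28413813
φ = arcsin(0.28413813) = 16.507337°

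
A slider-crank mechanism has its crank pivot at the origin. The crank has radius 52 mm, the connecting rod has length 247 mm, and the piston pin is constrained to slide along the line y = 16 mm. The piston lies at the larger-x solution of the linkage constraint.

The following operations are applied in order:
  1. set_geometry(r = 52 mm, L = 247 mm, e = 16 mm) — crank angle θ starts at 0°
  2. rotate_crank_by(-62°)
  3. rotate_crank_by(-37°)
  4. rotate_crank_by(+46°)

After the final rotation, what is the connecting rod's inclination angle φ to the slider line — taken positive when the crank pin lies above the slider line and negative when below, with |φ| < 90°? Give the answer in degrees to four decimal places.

-13.4685

set_geometry: r = 52 mm, L = 247 mm, e = 16 mm; θ ← 0°
rotate_crank_by(-62°): θ ← 0° -62° = -62°
rotate_crank_by(-37°): θ ← -62° -37° = -99°
rotate_crank_by(+46°): θ ← -99° +46° = -53°
crank pin P = (r cos θ, r sin θ) = (31.294381, -41.529047)
h = r sin θ − e = -41.529047 − 16 = -57.529047
sin φ = h / L = -57.529047 / 247 = -0.23291112
φ = arcsin(-0.23291112) = -13.468522°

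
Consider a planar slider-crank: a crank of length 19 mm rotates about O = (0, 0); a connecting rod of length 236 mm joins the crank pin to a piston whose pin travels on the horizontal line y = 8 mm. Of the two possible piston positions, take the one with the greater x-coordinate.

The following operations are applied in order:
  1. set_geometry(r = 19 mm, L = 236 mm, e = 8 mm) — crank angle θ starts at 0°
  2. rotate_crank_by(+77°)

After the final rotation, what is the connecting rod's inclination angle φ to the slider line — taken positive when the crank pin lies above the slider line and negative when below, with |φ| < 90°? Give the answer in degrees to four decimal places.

2.5532

set_geometry: r = 19 mm, L = 236 mm, e = 8 mm; θ ← 0°
rotate_crank_by(+77°): θ ← 0° +77° = 77°
crank pin P = (r cos θ, r sin θ) = (4.274070, 18.513031)
h = r sin θ − e = 18.513031 − 8 = 10.513031
sin φ = h / L = 10.513031 / 236 = 0.04454674
φ = arcsin(0.04454674) = 2.553185°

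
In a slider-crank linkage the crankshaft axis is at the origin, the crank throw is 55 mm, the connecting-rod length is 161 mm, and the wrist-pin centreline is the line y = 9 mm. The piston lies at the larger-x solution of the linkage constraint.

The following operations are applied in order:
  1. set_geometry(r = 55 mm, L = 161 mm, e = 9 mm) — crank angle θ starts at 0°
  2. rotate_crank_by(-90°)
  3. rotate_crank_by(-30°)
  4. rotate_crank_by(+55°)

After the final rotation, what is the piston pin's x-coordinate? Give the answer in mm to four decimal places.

173.1041

set_geometry: r = 55 mm, L = 161 mm, e = 9 mm; θ ← 0°
rotate_crank_by(-90°): θ ← 0° -90° = -90°
rotate_crank_by(-30°): θ ← -90° -30° = -120°
rotate_crank_by(+55°): θ ← -120° +55° = -65°
crank pin P = (r cos θ, r sin θ) = (23.244004, -49.846928)
h = r sin θ − e = -49.846928 − 9 = -58.846928
x = r cos θ + √(L² − h²) = 23.244004 + √(25921.0 − 3462.9610) = 23.244004 + 149.860065 = 173.104069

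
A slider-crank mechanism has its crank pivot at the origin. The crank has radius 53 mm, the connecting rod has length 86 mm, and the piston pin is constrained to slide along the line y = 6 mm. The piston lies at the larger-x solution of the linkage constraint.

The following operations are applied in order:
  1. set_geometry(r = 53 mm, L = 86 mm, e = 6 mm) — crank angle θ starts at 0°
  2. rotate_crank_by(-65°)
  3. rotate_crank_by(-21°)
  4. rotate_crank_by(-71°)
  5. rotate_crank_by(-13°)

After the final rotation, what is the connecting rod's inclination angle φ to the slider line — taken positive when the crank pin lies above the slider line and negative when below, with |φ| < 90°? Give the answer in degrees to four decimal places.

-10.1824

set_geometry: r = 53 mm, L = 86 mm, e = 6 mm; θ ← 0°
rotate_crank_by(-65°): θ ← 0° -65° = -65°
rotate_crank_by(-21°): θ ← -65° -21° = -86°
rotate_crank_by(-71°): θ ← -86° -71° = -157°
rotate_crank_by(-13°): θ ← -157° -13° = -170°
crank pin P = (r cos θ, r sin θ) = (-52.194811, -9.203353)
h = r sin θ − e = -9.203353 − 6 = -15.203353
sin φ = h / L = -15.203353 / 86 = -0.17678318
φ = arcsin(-0.17678318) = -10.182445°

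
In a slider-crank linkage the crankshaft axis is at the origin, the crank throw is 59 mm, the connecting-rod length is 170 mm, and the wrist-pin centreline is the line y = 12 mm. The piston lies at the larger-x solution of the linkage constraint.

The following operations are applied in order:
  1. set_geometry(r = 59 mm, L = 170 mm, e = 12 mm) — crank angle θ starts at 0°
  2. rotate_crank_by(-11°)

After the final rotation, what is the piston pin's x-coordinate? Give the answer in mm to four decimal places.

226.3175

set_geometry: r = 59 mm, L = 170 mm, e = 12 mm; θ ← 0°
rotate_crank_by(-11°): θ ← 0° -11° = -11°
crank pin P = (r cos θ, r sin θ) = (57.916004, -11.257731)
h = r sin θ − e = -11.257731 − 12 = -23.257731
x = r cos θ + √(L² − h²) = 57.916004 + √(28900.0 − 540.9220) = 57.916004 + 168.401538 = 226.317542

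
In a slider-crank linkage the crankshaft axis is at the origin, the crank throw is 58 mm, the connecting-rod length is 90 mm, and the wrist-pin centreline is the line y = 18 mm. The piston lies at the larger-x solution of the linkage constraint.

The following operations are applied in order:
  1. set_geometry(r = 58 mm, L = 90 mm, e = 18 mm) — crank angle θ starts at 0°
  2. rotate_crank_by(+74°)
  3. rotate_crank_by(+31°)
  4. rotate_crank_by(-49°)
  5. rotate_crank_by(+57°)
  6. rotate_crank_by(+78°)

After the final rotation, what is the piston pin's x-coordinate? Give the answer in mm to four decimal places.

set_geometry: r = 58 mm, L = 90 mm, e = 18 mm; θ ← 0°
rotate_crank_by(+74°): θ ← 0° +74° = 74°
rotate_crank_by(+31°): θ ← 74° +31° = 105°
rotate_crank_by(-49°): θ ← 105° -49° = 56°
rotate_crank_by(+57°): θ ← 56° +57° = 113°
rotate_crank_by(+78°): θ ← 113° +78° = 191°
crank pin P = (r cos θ, r sin θ) = (-56.934377, -11.066922)
h = r sin θ − e = -11.066922 − 18 = -29.066922
x = r cos θ + √(L² − h²) = -56.934377 + √(8100.0 − 844.8859) = -56.934377 + 85.176957 = 28.242581

28.2426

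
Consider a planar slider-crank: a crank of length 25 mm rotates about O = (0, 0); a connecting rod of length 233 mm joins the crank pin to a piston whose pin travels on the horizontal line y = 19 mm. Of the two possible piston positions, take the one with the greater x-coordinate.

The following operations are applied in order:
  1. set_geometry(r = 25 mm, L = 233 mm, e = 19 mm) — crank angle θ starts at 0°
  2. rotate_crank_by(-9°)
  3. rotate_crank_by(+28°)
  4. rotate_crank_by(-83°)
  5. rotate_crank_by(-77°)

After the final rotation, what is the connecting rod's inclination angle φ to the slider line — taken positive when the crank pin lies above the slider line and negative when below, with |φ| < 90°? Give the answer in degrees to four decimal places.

-8.5730

set_geometry: r = 25 mm, L = 233 mm, e = 19 mm; θ ← 0°
rotate_crank_by(-9°): θ ← 0° -9° = -9°
rotate_crank_by(+28°): θ ← -9° +28° = 19°
rotate_crank_by(-83°): θ ← 19° -83° = -64°
rotate_crank_by(-77°): θ ← -64° -77° = -141°
crank pin P = (r cos θ, r sin θ) = (-19.428649, -15.733010)
h = r sin θ − e = -15.733010 − 19 = -34.733010
sin φ = h / L = -34.733010 / 233 = -0.14906871
φ = arcsin(-0.14906871) = -8.572961°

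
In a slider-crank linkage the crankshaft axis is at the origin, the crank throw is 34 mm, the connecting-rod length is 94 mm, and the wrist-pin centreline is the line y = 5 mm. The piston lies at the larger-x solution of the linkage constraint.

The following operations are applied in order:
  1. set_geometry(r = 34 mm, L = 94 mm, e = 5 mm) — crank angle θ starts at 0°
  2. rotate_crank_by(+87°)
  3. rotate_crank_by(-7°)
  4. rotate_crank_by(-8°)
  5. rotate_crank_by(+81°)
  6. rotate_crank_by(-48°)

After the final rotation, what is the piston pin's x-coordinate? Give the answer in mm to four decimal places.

set_geometry: r = 34 mm, L = 94 mm, e = 5 mm; θ ← 0°
rotate_crank_by(+87°): θ ← 0° +87° = 87°
rotate_crank_by(-7°): θ ← 87° -7° = 80°
rotate_crank_by(-8°): θ ← 80° -8° = 72°
rotate_crank_by(+81°): θ ← 72° +81° = 153°
rotate_crank_by(-48°): θ ← 153° -48° = 105°
crank pin P = (r cos θ, r sin θ) = (-8.799848, 32.841478)
h = r sin θ − e = 32.841478 − 5 = 27.841478
x = r cos θ + √(L² − h²) = -8.799848 + √(8836.0 − 775.1479) = -8.799848 + 89.782248 = 80.982401

80.9824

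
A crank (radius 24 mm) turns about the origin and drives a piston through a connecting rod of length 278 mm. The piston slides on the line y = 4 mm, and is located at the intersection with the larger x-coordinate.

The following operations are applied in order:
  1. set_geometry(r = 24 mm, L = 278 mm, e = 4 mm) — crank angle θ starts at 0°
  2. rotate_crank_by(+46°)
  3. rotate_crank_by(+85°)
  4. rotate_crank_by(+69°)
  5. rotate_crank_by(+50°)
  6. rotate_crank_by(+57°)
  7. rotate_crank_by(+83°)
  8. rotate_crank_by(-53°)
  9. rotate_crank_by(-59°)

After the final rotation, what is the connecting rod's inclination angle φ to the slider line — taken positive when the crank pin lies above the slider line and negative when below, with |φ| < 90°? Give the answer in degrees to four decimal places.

-5.7322

set_geometry: r = 24 mm, L = 278 mm, e = 4 mm; θ ← 0°
rotate_crank_by(+46°): θ ← 0° +46° = 46°
rotate_crank_by(+85°): θ ← 46° +85° = 131°
rotate_crank_by(+69°): θ ← 131° +69° = 200°
rotate_crank_by(+50°): θ ← 200° +50° = 250°
rotate_crank_by(+57°): θ ← 250° +57° = 307°
rotate_crank_by(+83°): θ ← 307° +83° = 390°
rotate_crank_by(-53°): θ ← 390° -53° = 337°
rotate_crank_by(-59°): θ ← 337° -59° = 278°
crank pin P = (r cos θ, r sin θ) = (3.340154, -23.766434)
h = r sin θ − e = -23.766434 − 4 = -27.766434
sin φ = h / L = -27.766434 / 278 = -0.09987926
φ = arcsin(-0.09987926) = -5.732218°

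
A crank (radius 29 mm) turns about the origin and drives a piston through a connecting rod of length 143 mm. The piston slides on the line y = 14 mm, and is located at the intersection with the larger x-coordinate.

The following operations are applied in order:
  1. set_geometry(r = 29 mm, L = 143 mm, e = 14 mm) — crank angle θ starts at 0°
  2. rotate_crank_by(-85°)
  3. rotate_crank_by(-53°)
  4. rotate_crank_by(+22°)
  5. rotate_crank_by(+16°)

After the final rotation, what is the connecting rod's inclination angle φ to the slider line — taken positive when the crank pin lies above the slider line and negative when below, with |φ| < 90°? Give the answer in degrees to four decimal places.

-17.3146

set_geometry: r = 29 mm, L = 143 mm, e = 14 mm; θ ← 0°
rotate_crank_by(-85°): θ ← 0° -85° = -85°
rotate_crank_by(-53°): θ ← -85° -53° = -138°
rotate_crank_by(+22°): θ ← -138° +22° = -116°
rotate_crank_by(+16°): θ ← -116° +16° = -100°
crank pin P = (r cos θ, r sin θ) = (-5.035797, -28.559425)
h = r sin θ − e = -28.559425 − 14 = -42.559425
sin φ = h / L = -42.559425 / 143 = -0.29761836
φ = arcsin(-0.29761836) = -17.314612°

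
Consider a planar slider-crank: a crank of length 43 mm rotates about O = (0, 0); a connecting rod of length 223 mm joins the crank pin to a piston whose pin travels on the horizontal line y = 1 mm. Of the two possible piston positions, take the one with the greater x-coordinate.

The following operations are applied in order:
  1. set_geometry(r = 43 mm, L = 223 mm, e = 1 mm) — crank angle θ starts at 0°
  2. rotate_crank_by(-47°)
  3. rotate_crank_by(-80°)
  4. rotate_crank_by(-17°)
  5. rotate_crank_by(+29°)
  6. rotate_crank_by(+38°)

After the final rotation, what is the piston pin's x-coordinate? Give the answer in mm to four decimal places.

228.5079

set_geometry: r = 43 mm, L = 223 mm, e = 1 mm; θ ← 0°
rotate_crank_by(-47°): θ ← 0° -47° = -47°
rotate_crank_by(-80°): θ ← -47° -80° = -127°
rotate_crank_by(-17°): θ ← -127° -17° = -144°
rotate_crank_by(+29°): θ ← -144° +29° = -115°
rotate_crank_by(+38°): θ ← -115° +38° = -77°
crank pin P = (r cos θ, r sin θ) = (9.672895, -41.897913)
h = r sin θ − e = -41.897913 − 1 = -42.897913
x = r cos θ + √(L² − h²) = 9.672895 + √(49729.0 − 1840.2309) = 9.672895 + 218.835027 = 228.507922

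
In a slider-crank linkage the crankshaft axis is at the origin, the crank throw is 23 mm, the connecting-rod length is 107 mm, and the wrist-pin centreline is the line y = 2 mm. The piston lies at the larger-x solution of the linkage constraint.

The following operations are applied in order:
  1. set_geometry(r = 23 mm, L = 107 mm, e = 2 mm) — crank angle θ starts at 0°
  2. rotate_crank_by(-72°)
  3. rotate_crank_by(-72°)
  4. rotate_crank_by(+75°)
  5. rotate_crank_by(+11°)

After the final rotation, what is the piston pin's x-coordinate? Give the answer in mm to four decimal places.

set_geometry: r = 23 mm, L = 107 mm, e = 2 mm; θ ← 0°
rotate_crank_by(-72°): θ ← 0° -72° = -72°
rotate_crank_by(-72°): θ ← -72° -72° = -144°
rotate_crank_by(+75°): θ ← -144° +75° = -69°
rotate_crank_by(+11°): θ ← -69° +11° = -58°
crank pin P = (r cos θ, r sin θ) = (12.188143, -19.505106)
h = r sin θ − e = -19.505106 − 2 = -21.505106
x = r cos θ + √(L² − h²) = 12.188143 + √(11449.0 − 462.4696) = 12.188143 + 104.816651 = 117.004794

117.0048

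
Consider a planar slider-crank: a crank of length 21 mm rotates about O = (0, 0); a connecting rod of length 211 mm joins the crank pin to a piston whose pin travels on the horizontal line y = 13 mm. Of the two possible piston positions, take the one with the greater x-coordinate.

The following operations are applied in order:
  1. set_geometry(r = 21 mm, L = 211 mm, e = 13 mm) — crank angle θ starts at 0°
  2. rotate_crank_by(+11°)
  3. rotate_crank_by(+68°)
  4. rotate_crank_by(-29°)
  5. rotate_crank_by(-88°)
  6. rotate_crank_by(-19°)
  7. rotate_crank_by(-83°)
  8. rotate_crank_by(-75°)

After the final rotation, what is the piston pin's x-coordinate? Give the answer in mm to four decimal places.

193.7956

set_geometry: r = 21 mm, L = 211 mm, e = 13 mm; θ ← 0°
rotate_crank_by(+11°): θ ← 0° +11° = 11°
rotate_crank_by(+68°): θ ← 11° +68° = 79°
rotate_crank_by(-29°): θ ← 79° -29° = 50°
rotate_crank_by(-88°): θ ← 50° -88° = -38°
rotate_crank_by(-19°): θ ← -38° -19° = -57°
rotate_crank_by(-83°): θ ← -57° -83° = -140°
rotate_crank_by(-75°): θ ← -140° -75° = -215°
crank pin P = (r cos θ, r sin θ) = (-17.202193, 12.045105)
h = r sin θ − e = 12.045105 − 13 = -0.954895
x = r cos θ + √(L² − h²) = -17.202193 + √(44521.0 − 0.9118) = -17.202193 + 210.997839 = 193.795646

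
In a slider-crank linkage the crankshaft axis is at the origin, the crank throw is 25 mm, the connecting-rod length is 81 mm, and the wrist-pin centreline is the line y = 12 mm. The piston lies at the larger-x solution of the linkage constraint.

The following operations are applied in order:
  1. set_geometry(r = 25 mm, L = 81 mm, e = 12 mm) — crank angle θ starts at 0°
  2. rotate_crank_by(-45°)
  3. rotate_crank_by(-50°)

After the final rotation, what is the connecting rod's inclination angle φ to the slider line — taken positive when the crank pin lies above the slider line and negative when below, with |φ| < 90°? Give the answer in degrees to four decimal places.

set_geometry: r = 25 mm, L = 81 mm, e = 12 mm; θ ← 0°
rotate_crank_by(-45°): θ ← 0° -45° = -45°
rotate_crank_by(-50°): θ ← -45° -50° = -95°
crank pin P = (r cos θ, r sin θ) = (-2.178894, -24.904867)
h = r sin θ − e = -24.904867 − 12 = -36.904867
sin φ = h / L = -36.904867 / 81 = -0.45561565
φ = arcsin(-0.45561565) = -27.104553°

-27.1046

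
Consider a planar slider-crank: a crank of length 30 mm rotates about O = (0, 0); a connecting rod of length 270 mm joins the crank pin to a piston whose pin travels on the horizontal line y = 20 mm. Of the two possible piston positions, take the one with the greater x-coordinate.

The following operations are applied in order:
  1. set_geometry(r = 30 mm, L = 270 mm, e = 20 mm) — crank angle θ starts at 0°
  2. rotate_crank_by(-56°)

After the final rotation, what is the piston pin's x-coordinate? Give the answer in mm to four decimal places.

set_geometry: r = 30 mm, L = 270 mm, e = 20 mm; θ ← 0°
rotate_crank_by(-56°): θ ← 0° -56° = -56°
crank pin P = (r cos θ, r sin θ) = (16.775787, -24.871127)
h = r sin θ − e = -24.871127 − 20 = -44.871127
x = r cos θ + √(L² − h²) = 16.775787 + √(72900.0 − 2013.4181) = 16.775787 + 266.245342 = 283.021129

283.0211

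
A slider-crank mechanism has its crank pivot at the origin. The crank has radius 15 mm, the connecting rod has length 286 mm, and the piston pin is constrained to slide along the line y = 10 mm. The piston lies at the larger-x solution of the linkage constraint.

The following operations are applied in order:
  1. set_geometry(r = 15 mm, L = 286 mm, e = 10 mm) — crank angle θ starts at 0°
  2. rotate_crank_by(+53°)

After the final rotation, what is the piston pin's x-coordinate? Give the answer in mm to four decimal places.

set_geometry: r = 15 mm, L = 286 mm, e = 10 mm; θ ← 0°
rotate_crank_by(+53°): θ ← 0° +53° = 53°
crank pin P = (r cos θ, r sin θ) = (9.027225, 11.979533)
h = r sin θ − e = 11.979533 − 10 = 1.979533
x = r cos θ + √(L² − h²) = 9.027225 + √(81796.0 − 3.9185) = 9.027225 + 285.993149 = 295.020375

295.0204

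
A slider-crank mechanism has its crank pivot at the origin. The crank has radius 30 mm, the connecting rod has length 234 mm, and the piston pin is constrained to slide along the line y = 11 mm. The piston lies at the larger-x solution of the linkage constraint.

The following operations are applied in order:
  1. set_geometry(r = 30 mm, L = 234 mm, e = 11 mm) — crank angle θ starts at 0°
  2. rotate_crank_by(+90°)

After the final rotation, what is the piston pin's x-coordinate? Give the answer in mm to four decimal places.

233.2274

set_geometry: r = 30 mm, L = 234 mm, e = 11 mm; θ ← 0°
rotate_crank_by(+90°): θ ← 0° +90° = 90°
crank pin P = (r cos θ, r sin θ) = (0.000000, 30.000000)
h = r sin θ − e = 30.000000 − 11 = 19.000000
x = r cos θ + √(L² − h²) = 0.000000 + √(54756.0 − 361.0000) = 0.000000 + 233.227357 = 233.227357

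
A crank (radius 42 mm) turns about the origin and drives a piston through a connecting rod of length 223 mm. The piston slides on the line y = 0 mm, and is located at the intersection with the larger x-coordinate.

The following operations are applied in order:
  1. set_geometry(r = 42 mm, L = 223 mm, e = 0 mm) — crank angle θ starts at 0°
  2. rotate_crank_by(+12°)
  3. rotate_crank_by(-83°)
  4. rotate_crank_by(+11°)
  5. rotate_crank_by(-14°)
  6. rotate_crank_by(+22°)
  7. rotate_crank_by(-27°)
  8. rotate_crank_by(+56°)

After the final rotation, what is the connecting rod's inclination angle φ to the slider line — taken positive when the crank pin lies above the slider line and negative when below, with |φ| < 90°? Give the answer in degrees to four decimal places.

-4.2202

set_geometry: r = 42 mm, L = 223 mm, e = 0 mm; θ ← 0°
rotate_crank_by(+12°): θ ← 0° +12° = 12°
rotate_crank_by(-83°): θ ← 12° -83° = -71°
rotate_crank_by(+11°): θ ← -71° +11° = -60°
rotate_crank_by(-14°): θ ← -60° -14° = -74°
rotate_crank_by(+22°): θ ← -74° +22° = -52°
rotate_crank_by(-27°): θ ← -52° -27° = -79°
rotate_crank_by(+56°): θ ← -79° +56° = -23°
crank pin P = (r cos θ, r sin θ) = (38.661204, -16.410707)
h = r sin θ − e = -16.410707 − 0 = -16.410707
sin φ = h / L = -16.410707 / 223 = -0.07359062
φ = arcsin(-0.07359062) = -4.220247°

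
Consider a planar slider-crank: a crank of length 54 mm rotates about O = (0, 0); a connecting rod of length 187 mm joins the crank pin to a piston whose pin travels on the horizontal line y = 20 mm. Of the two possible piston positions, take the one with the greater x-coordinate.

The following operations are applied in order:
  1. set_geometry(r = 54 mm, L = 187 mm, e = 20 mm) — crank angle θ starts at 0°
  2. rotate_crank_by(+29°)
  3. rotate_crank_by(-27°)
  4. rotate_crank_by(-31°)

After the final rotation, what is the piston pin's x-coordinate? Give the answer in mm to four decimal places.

228.4377

set_geometry: r = 54 mm, L = 187 mm, e = 20 mm; θ ← 0°
rotate_crank_by(+29°): θ ← 0° +29° = 29°
rotate_crank_by(-27°): θ ← 29° -27° = 2°
rotate_crank_by(-31°): θ ← 2° -31° = -29°
crank pin P = (r cos θ, r sin θ) = (47.229464, -26.179719)
h = r sin θ − e = -26.179719 − 20 = -46.179719
x = r cos θ + √(L² − h²) = 47.229464 + √(34969.0 − 2132.5665) = 47.229464 + 181.208260 = 228.437724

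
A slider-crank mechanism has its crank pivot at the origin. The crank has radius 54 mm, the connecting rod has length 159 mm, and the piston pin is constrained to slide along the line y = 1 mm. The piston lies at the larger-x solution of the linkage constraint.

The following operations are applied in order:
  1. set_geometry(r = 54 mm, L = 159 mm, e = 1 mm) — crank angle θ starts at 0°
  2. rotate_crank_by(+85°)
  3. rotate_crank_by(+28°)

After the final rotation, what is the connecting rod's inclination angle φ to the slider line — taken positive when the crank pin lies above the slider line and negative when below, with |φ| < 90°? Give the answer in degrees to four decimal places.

set_geometry: r = 54 mm, L = 159 mm, e = 1 mm; θ ← 0°
rotate_crank_by(+85°): θ ← 0° +85° = 85°
rotate_crank_by(+28°): θ ← 85° +28° = 113°
crank pin P = (r cos θ, r sin θ) = (-21.099481, 49.707262)
h = r sin θ − e = 49.707262 − 1 = 48.707262
sin φ = h / L = 48.707262 / 159 = 0.30633498
φ = arcsin(0.30633498) = 17.838498°

17.8385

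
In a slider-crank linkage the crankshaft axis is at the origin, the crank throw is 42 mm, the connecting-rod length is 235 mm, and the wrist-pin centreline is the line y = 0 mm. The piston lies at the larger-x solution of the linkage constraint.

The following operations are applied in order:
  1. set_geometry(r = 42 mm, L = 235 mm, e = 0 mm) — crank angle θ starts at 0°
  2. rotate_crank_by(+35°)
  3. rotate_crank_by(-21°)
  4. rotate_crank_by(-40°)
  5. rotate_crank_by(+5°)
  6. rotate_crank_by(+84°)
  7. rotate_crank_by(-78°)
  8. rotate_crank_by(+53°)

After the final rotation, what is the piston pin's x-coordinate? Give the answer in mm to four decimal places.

set_geometry: r = 42 mm, L = 235 mm, e = 0 mm; θ ← 0°
rotate_crank_by(+35°): θ ← 0° +35° = 35°
rotate_crank_by(-21°): θ ← 35° -21° = 14°
rotate_crank_by(-40°): θ ← 14° -40° = -26°
rotate_crank_by(+5°): θ ← -26° +5° = -21°
rotate_crank_by(+84°): θ ← -21° +84° = 63°
rotate_crank_by(-78°): θ ← 63° -78° = -15°
rotate_crank_by(+53°): θ ← -15° +53° = 38°
crank pin P = (r cos θ, r sin θ) = (33.096452, 25.857782)
h = r sin θ − e = 25.857782 − 0 = 25.857782
x = r cos θ + √(L² − h²) = 33.096452 + √(55225.0 − 668.6249) = 33.096452 + 233.573062 = 266.669513

266.6695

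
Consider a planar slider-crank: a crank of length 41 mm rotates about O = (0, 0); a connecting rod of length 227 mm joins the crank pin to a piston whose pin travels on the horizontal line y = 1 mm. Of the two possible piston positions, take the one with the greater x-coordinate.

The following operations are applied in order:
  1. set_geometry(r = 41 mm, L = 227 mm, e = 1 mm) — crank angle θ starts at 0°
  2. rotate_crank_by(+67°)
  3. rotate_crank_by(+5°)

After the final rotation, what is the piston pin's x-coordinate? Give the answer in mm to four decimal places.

236.4676

set_geometry: r = 41 mm, L = 227 mm, e = 1 mm; θ ← 0°
rotate_crank_by(+67°): θ ← 0° +67° = 67°
rotate_crank_by(+5°): θ ← 67° +5° = 72°
crank pin P = (r cos θ, r sin θ) = (12.669697, 38.993317)
h = r sin θ − e = 38.993317 − 1 = 37.993317
x = r cos θ + √(L² − h²) = 12.669697 + √(51529.0 − 1443.4921) = 12.669697 + 223.797917 = 236.467614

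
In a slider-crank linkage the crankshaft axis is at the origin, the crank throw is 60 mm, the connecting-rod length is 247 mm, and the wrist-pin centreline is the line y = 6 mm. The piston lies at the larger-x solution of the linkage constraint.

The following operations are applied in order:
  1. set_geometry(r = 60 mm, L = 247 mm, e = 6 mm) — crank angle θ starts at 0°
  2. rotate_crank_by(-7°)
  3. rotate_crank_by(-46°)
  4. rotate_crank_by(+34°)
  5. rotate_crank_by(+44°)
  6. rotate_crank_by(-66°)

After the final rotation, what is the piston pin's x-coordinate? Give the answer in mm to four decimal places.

set_geometry: r = 60 mm, L = 247 mm, e = 6 mm; θ ← 0°
rotate_crank_by(-7°): θ ← 0° -7° = -7°
rotate_crank_by(-46°): θ ← -7° -46° = -53°
rotate_crank_by(+34°): θ ← -53° +34° = -19°
rotate_crank_by(+44°): θ ← -19° +44° = 25°
rotate_crank_by(-66°): θ ← 25° -66° = -41°
crank pin P = (r cos θ, r sin θ) = (45.282575, -39.363542)
h = r sin θ − e = -39.363542 − 6 = -45.363542
x = r cos θ + √(L² − h²) = 45.282575 + √(61009.0 − 2057.8509) = 45.282575 + 242.798577 = 288.081152

288.0812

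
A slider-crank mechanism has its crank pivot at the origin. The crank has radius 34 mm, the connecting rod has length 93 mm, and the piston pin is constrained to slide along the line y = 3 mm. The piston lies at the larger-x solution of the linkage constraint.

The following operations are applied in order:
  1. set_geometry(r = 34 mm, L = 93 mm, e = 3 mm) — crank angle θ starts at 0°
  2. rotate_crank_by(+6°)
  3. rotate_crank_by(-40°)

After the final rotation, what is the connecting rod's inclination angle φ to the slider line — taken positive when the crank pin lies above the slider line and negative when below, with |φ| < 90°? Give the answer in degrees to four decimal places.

set_geometry: r = 34 mm, L = 93 mm, e = 3 mm; θ ← 0°
rotate_crank_by(+6°): θ ← 0° +6° = 6°
rotate_crank_by(-40°): θ ← 6° -40° = -34°
crank pin P = (r cos θ, r sin θ) = (28.187277, -19.012559)
h = r sin θ − e = -19.012559 − 3 = -22.012559
sin φ = h / L = -22.012559 / 93 = -0.23669418
φ = arcsin(-0.23669418) = -13.691510°

-13.6915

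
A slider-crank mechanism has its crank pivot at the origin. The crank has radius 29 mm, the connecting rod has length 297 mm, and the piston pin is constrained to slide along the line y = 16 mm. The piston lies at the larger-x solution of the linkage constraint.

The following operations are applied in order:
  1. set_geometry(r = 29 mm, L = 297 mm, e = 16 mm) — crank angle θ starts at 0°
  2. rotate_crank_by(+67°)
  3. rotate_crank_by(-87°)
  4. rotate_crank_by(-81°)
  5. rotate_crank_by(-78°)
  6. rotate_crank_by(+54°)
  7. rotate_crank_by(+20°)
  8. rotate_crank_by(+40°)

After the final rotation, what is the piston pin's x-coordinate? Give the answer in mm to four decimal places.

set_geometry: r = 29 mm, L = 297 mm, e = 16 mm; θ ← 0°
rotate_crank_by(+67°): θ ← 0° +67° = 67°
rotate_crank_by(-87°): θ ← 67° -87° = -20°
rotate_crank_by(-81°): θ ← -20° -81° = -101°
rotate_crank_by(-78°): θ ← -101° -78° = -179°
rotate_crank_by(+54°): θ ← -179° +54° = -125°
rotate_crank_by(+20°): θ ← -125° +20° = -105°
rotate_crank_by(+40°): θ ← -105° +40° = -65°
crank pin P = (r cos θ, r sin θ) = (12.255930, -26.282926)
h = r sin θ − e = -26.282926 − 16 = -42.282926
x = r cos θ + √(L² − h²) = 12.255930 + √(88209.0 − 1787.8458) = 12.255930 + 293.974751 = 306.230681

306.2307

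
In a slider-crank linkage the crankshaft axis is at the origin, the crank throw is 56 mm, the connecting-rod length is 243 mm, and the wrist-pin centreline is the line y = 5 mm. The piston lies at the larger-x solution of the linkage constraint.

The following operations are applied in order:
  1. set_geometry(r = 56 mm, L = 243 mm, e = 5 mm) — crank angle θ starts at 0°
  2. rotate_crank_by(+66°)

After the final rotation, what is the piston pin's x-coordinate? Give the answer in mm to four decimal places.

set_geometry: r = 56 mm, L = 243 mm, e = 5 mm; θ ← 0°
rotate_crank_by(+66°): θ ← 0° +66° = 66°
crank pin P = (r cos θ, r sin θ) = (22.777252, 51.158546)
h = r sin θ − e = 51.158546 − 5 = 46.158546
x = r cos θ + √(L² − h²) = 22.777252 + √(59049.0 − 2130.6113) = 22.777252 + 238.575750 = 261.353002

261.3530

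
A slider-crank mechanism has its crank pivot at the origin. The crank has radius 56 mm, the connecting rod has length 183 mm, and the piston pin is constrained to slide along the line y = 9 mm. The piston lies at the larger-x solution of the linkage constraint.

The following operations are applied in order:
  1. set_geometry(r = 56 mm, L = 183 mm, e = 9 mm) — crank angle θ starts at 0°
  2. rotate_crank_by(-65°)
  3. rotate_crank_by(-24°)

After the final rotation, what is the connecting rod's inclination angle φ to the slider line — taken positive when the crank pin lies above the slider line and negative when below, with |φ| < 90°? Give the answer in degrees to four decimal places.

-20.8023

set_geometry: r = 56 mm, L = 183 mm, e = 9 mm; θ ← 0°
rotate_crank_by(-65°): θ ← 0° -65° = -65°
rotate_crank_by(-24°): θ ← -65° -24° = -89°
crank pin P = (r cos θ, r sin θ) = (0.977335, -55.991471)
h = r sin θ − e = -55.991471 − 9 = -64.991471
sin φ = h / L = -64.991471 / 183 = -0.35514465
φ = arcsin(-0.35514465) = -20.802310°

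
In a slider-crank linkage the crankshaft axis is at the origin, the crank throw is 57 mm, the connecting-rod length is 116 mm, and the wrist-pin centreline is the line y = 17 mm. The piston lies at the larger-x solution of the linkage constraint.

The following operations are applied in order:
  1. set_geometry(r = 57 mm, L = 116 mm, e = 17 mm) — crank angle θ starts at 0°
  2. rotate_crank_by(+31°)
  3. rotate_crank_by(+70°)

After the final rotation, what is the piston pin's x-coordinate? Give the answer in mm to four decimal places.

set_geometry: r = 57 mm, L = 116 mm, e = 17 mm; θ ← 0°
rotate_crank_by(+31°): θ ← 0° +31° = 31°
rotate_crank_by(+70°): θ ← 31° +70° = 101°
crank pin P = (r cos θ, r sin θ) = (-10.876113, 55.952749)
h = r sin θ − e = 55.952749 − 17 = 38.952749
x = r cos θ + √(L² − h²) = -10.876113 + √(13456.0 − 1517.3167) = -10.876113 + 109.264282 = 98.388169

98.3882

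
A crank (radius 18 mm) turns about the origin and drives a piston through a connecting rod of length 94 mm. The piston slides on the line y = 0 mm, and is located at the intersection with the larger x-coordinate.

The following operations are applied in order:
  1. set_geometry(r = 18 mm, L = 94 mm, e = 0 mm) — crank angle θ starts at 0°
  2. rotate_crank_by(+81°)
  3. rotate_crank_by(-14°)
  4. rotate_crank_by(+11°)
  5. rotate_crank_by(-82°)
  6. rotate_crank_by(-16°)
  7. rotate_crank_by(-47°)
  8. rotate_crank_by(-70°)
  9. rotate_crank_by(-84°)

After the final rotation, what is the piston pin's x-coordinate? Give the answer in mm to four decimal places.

79.6705

set_geometry: r = 18 mm, L = 94 mm, e = 0 mm; θ ← 0°
rotate_crank_by(+81°): θ ← 0° +81° = 81°
rotate_crank_by(-14°): θ ← 81° -14° = 67°
rotate_crank_by(+11°): θ ← 67° +11° = 78°
rotate_crank_by(-82°): θ ← 78° -82° = -4°
rotate_crank_by(-16°): θ ← -4° -16° = -20°
rotate_crank_by(-47°): θ ← -20° -47° = -67°
rotate_crank_by(-70°): θ ← -67° -70° = -137°
rotate_crank_by(-84°): θ ← -137° -84° = -221°
crank pin P = (r cos θ, r sin θ) = (-13.584772, 11.809063)
h = r sin θ − e = 11.809063 − 0 = 11.809063
x = r cos θ + √(L² − h²) = -13.584772 + √(8836.0 − 139.4540) = -13.584772 + 93.255274 = 79.670501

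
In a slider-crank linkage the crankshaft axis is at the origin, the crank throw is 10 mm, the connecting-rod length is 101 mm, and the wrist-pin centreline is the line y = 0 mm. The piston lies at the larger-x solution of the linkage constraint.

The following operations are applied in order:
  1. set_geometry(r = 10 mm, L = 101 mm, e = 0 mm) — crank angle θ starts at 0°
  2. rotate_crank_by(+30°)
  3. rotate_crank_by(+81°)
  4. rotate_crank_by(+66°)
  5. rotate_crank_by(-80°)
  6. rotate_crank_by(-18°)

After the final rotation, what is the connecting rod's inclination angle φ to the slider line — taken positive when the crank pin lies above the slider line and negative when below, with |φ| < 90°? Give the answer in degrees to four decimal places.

5.5774

set_geometry: r = 10 mm, L = 101 mm, e = 0 mm; θ ← 0°
rotate_crank_by(+30°): θ ← 0° +30° = 30°
rotate_crank_by(+81°): θ ← 30° +81° = 111°
rotate_crank_by(+66°): θ ← 111° +66° = 177°
rotate_crank_by(-80°): θ ← 177° -80° = 97°
rotate_crank_by(-18°): θ ← 97° -18° = 79°
crank pin P = (r cos θ, r sin θ) = (1.908090, 9.816272)
h = r sin θ − e = 9.816272 − 0 = 9.816272
sin φ = h / L = 9.816272 / 101 = 0.09719081
φ = arcsin(0.09719081) = 5.577428°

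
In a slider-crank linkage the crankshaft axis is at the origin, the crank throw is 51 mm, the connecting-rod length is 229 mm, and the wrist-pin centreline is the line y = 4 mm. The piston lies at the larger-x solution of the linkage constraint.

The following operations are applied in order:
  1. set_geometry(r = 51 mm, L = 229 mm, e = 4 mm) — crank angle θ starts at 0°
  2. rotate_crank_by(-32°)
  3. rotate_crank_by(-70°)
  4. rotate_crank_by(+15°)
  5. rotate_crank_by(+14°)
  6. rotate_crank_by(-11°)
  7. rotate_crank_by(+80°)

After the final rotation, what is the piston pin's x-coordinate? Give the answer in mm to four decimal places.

set_geometry: r = 51 mm, L = 229 mm, e = 4 mm; θ ← 0°
rotate_crank_by(-32°): θ ← 0° -32° = -32°
rotate_crank_by(-70°): θ ← -32° -70° = -102°
rotate_crank_by(+15°): θ ← -102° +15° = -87°
rotate_crank_by(+14°): θ ← -87° +14° = -73°
rotate_crank_by(-11°): θ ← -73° -11° = -84°
rotate_crank_by(+80°): θ ← -84° +80° = -4°
crank pin P = (r cos θ, r sin θ) = (50.875767, -3.557580)
h = r sin θ − e = -3.557580 − 4 = -7.557580
x = r cos θ + √(L² − h²) = 50.875767 + √(52441.0 − 57.1170) = 50.875767 + 228.875256 = 279.751023

279.7510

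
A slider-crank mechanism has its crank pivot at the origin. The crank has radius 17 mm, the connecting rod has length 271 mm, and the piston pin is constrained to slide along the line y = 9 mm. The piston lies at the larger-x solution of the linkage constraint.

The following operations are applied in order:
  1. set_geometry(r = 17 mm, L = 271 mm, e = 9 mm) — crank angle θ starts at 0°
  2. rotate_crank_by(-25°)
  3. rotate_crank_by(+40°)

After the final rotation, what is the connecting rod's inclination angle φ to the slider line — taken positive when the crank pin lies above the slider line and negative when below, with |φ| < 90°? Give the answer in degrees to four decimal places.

set_geometry: r = 17 mm, L = 271 mm, e = 9 mm; θ ← 0°
rotate_crank_by(-25°): θ ← 0° -25° = -25°
rotate_crank_by(+40°): θ ← -25° +40° = 15°
crank pin P = (r cos θ, r sin θ) = (16.420739, 4.399924)
h = r sin θ − e = 4.399924 − 9 = -4.600076
sin φ = h / L = -4.600076 / 271 = -0.01697445
φ = arcsin(-0.01697445) = -0.972611°

-0.9726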